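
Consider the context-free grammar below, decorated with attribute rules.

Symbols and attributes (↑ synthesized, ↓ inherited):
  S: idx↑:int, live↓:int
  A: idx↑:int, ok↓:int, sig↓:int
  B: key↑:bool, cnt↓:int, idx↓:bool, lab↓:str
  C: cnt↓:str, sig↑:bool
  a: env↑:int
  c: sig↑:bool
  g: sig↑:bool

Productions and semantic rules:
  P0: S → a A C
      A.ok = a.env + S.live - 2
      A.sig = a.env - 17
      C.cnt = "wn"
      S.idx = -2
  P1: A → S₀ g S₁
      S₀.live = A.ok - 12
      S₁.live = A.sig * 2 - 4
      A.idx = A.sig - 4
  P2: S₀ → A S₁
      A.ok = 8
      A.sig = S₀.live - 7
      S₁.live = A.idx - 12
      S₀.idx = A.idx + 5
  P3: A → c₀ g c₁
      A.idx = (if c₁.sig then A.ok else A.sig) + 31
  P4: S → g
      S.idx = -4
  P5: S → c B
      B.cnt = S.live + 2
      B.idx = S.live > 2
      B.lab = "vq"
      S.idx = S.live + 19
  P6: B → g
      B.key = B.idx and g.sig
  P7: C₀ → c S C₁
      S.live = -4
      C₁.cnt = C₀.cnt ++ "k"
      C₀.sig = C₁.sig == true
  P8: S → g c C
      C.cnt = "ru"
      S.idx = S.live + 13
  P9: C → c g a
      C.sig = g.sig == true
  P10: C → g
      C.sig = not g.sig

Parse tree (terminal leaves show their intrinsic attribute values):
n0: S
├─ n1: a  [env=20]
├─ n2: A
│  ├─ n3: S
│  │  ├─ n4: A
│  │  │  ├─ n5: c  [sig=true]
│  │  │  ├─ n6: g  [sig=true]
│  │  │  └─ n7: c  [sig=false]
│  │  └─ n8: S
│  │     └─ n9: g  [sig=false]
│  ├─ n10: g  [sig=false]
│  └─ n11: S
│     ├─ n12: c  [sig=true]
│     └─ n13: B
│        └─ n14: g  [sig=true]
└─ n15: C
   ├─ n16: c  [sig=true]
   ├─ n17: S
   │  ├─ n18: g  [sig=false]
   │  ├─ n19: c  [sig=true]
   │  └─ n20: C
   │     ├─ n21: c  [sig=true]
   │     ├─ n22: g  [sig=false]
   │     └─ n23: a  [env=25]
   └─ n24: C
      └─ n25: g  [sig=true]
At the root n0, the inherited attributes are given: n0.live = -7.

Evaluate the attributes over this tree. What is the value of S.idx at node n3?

1. n0.live = -7  [given at root]
2. n1.env = 20  [terminal]
3. n2.ok = 11  [a.env + S.live - 2]
4. n2.sig = 3  [a.env - 17]
5. n3.live = -1  [A.ok - 12]
6. n4.ok = 8  [8]
7. n4.sig = -8  [S₀.live - 7]
8. n5.sig = true  [terminal]
9. n6.sig = true  [terminal]
10. n7.sig = false  [terminal]
11. n4.idx = 23  [(if c₁.sig then A.ok else A.sig) + 31]
12. n8.live = 11  [A.idx - 12]
13. n9.sig = false  [terminal]
14. n8.idx = -4  [-4]
15. n3.idx = 28  [A.idx + 5]
16. n10.sig = false  [terminal]
17. n11.live = 2  [A.sig * 2 - 4]
18. n12.sig = true  [terminal]
19. n13.cnt = 4  [S.live + 2]
20. n13.idx = false  [S.live > 2]
21. n13.lab = "vq"  ["vq"]
22. n14.sig = true  [terminal]
23. n13.key = false  [B.idx and g.sig]
24. n11.idx = 21  [S.live + 19]
25. n2.idx = -1  [A.sig - 4]
26. n15.cnt = "wn"  ["wn"]
27. n16.sig = true  [terminal]
28. n17.live = -4  [-4]
29. n18.sig = false  [terminal]
30. n19.sig = true  [terminal]
31. n20.cnt = "ru"  ["ru"]
32. n21.sig = true  [terminal]
33. n22.sig = false  [terminal]
34. n23.env = 25  [terminal]
35. n20.sig = false  [g.sig == true]
36. n17.idx = 9  [S.live + 13]
37. n24.cnt = "wnk"  [C₀.cnt ++ "k"]
38. n25.sig = true  [terminal]
39. n24.sig = false  [not g.sig]
40. n15.sig = false  [C₁.sig == true]
41. n0.idx = -2  [-2]

28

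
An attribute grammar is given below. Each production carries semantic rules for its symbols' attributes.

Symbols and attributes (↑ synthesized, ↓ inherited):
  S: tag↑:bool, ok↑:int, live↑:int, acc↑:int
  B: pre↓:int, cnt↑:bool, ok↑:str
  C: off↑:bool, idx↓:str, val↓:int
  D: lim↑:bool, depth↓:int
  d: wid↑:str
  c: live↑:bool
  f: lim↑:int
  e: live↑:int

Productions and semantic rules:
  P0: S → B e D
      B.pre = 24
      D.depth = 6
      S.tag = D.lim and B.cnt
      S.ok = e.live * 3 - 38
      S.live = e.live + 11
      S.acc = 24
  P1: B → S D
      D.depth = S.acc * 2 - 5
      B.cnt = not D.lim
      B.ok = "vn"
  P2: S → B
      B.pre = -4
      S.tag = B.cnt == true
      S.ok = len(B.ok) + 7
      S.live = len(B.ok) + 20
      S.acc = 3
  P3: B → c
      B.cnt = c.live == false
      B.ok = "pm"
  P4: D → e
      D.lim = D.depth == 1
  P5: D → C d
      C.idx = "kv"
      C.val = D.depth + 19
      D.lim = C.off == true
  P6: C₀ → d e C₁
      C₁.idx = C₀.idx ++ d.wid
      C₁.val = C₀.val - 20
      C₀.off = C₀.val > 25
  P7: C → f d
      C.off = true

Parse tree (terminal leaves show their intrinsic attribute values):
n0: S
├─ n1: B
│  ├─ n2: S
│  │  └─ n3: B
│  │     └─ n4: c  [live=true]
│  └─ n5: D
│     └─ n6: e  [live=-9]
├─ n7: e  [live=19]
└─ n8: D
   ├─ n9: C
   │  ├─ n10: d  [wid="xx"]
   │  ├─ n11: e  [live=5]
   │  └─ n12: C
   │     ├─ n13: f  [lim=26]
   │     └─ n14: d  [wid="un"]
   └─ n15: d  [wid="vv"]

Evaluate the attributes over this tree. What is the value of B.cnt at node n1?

false

1. n1.pre = 24  [24]
2. n3.pre = -4  [-4]
3. n4.live = true  [terminal]
4. n3.cnt = false  [c.live == false]
5. n3.ok = "pm"  ["pm"]
6. n2.tag = false  [B.cnt == true]
7. n2.ok = 9  [len(B.ok) + 7]
8. n2.live = 22  [len(B.ok) + 20]
9. n2.acc = 3  [3]
10. n5.depth = 1  [S.acc * 2 - 5]
11. n6.live = -9  [terminal]
12. n5.lim = true  [D.depth == 1]
13. n1.cnt = false  [not D.lim]
14. n1.ok = "vn"  ["vn"]
15. n7.live = 19  [terminal]
16. n8.depth = 6  [6]
17. n9.idx = "kv"  ["kv"]
18. n9.val = 25  [D.depth + 19]
19. n10.wid = "xx"  [terminal]
20. n11.live = 5  [terminal]
21. n12.idx = "kvxx"  [C₀.idx ++ d.wid]
22. n12.val = 5  [C₀.val - 20]
23. n13.lim = 26  [terminal]
24. n14.wid = "un"  [terminal]
25. n12.off = true  [true]
26. n9.off = false  [C₀.val > 25]
27. n15.wid = "vv"  [terminal]
28. n8.lim = false  [C.off == true]
29. n0.tag = false  [D.lim and B.cnt]
30. n0.ok = 19  [e.live * 3 - 38]
31. n0.live = 30  [e.live + 11]
32. n0.acc = 24  [24]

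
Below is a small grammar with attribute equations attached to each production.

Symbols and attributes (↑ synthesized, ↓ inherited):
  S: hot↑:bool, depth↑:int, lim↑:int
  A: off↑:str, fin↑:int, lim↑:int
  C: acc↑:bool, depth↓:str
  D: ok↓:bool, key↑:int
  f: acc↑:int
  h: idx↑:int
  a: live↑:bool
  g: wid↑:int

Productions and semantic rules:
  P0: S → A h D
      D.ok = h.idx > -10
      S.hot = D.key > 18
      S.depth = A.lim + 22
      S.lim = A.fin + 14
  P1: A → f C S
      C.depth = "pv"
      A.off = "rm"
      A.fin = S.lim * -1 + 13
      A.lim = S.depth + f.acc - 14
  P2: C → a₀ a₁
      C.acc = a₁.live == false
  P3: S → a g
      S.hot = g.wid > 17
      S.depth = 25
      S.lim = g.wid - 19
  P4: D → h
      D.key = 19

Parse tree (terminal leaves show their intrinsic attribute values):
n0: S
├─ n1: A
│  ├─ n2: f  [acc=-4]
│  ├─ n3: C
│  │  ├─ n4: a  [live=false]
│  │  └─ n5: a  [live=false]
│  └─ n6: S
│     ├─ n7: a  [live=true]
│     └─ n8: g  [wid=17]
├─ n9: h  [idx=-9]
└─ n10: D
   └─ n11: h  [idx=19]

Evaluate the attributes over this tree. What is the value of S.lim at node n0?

29

1. n2.acc = -4  [terminal]
2. n3.depth = "pv"  ["pv"]
3. n4.live = false  [terminal]
4. n5.live = false  [terminal]
5. n3.acc = true  [a₁.live == false]
6. n7.live = true  [terminal]
7. n8.wid = 17  [terminal]
8. n6.hot = false  [g.wid > 17]
9. n6.depth = 25  [25]
10. n6.lim = -2  [g.wid - 19]
11. n1.off = "rm"  ["rm"]
12. n1.fin = 15  [S.lim * -1 + 13]
13. n1.lim = 7  [S.depth + f.acc - 14]
14. n9.idx = -9  [terminal]
15. n10.ok = true  [h.idx > -10]
16. n11.idx = 19  [terminal]
17. n10.key = 19  [19]
18. n0.hot = true  [D.key > 18]
19. n0.depth = 29  [A.lim + 22]
20. n0.lim = 29  [A.fin + 14]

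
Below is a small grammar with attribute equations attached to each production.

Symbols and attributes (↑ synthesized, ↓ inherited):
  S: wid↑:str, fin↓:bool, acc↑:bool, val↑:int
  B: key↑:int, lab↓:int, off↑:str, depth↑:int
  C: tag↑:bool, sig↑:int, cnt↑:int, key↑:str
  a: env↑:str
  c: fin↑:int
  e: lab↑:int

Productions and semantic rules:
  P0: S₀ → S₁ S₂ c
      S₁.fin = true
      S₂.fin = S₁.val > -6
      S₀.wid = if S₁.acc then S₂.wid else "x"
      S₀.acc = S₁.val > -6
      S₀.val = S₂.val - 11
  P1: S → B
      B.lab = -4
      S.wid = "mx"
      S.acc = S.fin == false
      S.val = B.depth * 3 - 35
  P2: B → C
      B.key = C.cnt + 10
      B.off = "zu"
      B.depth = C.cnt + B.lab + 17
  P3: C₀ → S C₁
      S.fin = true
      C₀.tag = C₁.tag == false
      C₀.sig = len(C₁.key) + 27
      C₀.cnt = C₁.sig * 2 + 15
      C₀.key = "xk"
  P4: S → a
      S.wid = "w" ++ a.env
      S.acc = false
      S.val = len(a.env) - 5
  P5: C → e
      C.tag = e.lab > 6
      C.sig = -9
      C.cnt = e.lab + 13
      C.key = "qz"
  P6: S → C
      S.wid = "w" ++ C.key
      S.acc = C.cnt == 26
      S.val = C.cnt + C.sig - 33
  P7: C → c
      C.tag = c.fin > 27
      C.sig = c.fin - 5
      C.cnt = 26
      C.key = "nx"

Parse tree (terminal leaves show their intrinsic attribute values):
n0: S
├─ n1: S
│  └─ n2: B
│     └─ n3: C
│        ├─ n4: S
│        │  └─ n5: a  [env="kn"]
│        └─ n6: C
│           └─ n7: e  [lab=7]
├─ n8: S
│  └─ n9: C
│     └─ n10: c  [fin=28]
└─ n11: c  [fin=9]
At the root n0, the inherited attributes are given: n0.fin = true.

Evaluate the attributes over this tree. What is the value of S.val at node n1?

1. n0.fin = true  [given at root]
2. n1.fin = true  [true]
3. n2.lab = -4  [-4]
4. n4.fin = true  [true]
5. n5.env = "kn"  [terminal]
6. n4.wid = "wkn"  ["w" ++ a.env]
7. n4.acc = false  [false]
8. n4.val = -3  [len(a.env) - 5]
9. n7.lab = 7  [terminal]
10. n6.tag = true  [e.lab > 6]
11. n6.sig = -9  [-9]
12. n6.cnt = 20  [e.lab + 13]
13. n6.key = "qz"  ["qz"]
14. n3.tag = false  [C₁.tag == false]
15. n3.sig = 29  [len(C₁.key) + 27]
16. n3.cnt = -3  [C₁.sig * 2 + 15]
17. n3.key = "xk"  ["xk"]
18. n2.key = 7  [C.cnt + 10]
19. n2.off = "zu"  ["zu"]
20. n2.depth = 10  [C.cnt + B.lab + 17]
21. n1.wid = "mx"  ["mx"]
22. n1.acc = false  [S.fin == false]
23. n1.val = -5  [B.depth * 3 - 35]
24. n8.fin = true  [S₁.val > -6]
25. n10.fin = 28  [terminal]
26. n9.tag = true  [c.fin > 27]
27. n9.sig = 23  [c.fin - 5]
28. n9.cnt = 26  [26]
29. n9.key = "nx"  ["nx"]
30. n8.wid = "wnx"  ["w" ++ C.key]
31. n8.acc = true  [C.cnt == 26]
32. n8.val = 16  [C.cnt + C.sig - 33]
33. n11.fin = 9  [terminal]
34. n0.wid = "x"  [if S₁.acc then S₂.wid else "x"]
35. n0.acc = true  [S₁.val > -6]
36. n0.val = 5  [S₂.val - 11]

-5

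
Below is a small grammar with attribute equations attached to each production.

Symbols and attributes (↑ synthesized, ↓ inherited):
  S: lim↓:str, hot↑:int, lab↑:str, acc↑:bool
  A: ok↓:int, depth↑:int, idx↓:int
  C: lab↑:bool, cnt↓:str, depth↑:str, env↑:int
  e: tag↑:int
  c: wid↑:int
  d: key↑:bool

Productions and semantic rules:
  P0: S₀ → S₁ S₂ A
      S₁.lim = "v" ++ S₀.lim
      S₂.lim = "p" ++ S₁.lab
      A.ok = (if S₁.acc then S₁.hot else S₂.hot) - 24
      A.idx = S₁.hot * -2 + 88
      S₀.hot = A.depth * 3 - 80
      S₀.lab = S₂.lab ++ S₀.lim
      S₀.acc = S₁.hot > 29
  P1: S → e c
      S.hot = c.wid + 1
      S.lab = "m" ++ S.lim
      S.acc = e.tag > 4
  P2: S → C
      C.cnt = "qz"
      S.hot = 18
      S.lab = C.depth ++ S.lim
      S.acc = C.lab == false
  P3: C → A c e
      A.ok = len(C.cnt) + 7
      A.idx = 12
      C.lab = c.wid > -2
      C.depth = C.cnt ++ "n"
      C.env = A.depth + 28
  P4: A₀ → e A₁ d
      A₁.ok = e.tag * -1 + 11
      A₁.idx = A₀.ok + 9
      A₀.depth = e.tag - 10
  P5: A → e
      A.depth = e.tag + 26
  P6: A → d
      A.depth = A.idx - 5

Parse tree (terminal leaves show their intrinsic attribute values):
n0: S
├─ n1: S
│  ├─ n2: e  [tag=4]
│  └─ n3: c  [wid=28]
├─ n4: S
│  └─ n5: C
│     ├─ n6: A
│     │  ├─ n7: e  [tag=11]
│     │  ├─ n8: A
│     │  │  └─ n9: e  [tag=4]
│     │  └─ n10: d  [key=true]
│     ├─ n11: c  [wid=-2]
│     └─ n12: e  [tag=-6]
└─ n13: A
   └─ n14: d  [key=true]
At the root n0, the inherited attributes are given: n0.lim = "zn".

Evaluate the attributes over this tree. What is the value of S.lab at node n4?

"qznpmvzn"

1. n0.lim = "zn"  [given at root]
2. n1.lim = "vzn"  ["v" ++ S₀.lim]
3. n2.tag = 4  [terminal]
4. n3.wid = 28  [terminal]
5. n1.hot = 29  [c.wid + 1]
6. n1.lab = "mvzn"  ["m" ++ S.lim]
7. n1.acc = false  [e.tag > 4]
8. n4.lim = "pmvzn"  ["p" ++ S₁.lab]
9. n5.cnt = "qz"  ["qz"]
10. n6.ok = 9  [len(C.cnt) + 7]
11. n6.idx = 12  [12]
12. n7.tag = 11  [terminal]
13. n8.ok = 0  [e.tag * -1 + 11]
14. n8.idx = 18  [A₀.ok + 9]
15. n9.tag = 4  [terminal]
16. n8.depth = 30  [e.tag + 26]
17. n10.key = true  [terminal]
18. n6.depth = 1  [e.tag - 10]
19. n11.wid = -2  [terminal]
20. n12.tag = -6  [terminal]
21. n5.lab = false  [c.wid > -2]
22. n5.depth = "qzn"  [C.cnt ++ "n"]
23. n5.env = 29  [A.depth + 28]
24. n4.hot = 18  [18]
25. n4.lab = "qznpmvzn"  [C.depth ++ S.lim]
26. n4.acc = true  [C.lab == false]
27. n13.ok = -6  [(if S₁.acc then S₁.hot else S₂.hot) - 24]
28. n13.idx = 30  [S₁.hot * -2 + 88]
29. n14.key = true  [terminal]
30. n13.depth = 25  [A.idx - 5]
31. n0.hot = -5  [A.depth * 3 - 80]
32. n0.lab = "qznpmvznzn"  [S₂.lab ++ S₀.lim]
33. n0.acc = false  [S₁.hot > 29]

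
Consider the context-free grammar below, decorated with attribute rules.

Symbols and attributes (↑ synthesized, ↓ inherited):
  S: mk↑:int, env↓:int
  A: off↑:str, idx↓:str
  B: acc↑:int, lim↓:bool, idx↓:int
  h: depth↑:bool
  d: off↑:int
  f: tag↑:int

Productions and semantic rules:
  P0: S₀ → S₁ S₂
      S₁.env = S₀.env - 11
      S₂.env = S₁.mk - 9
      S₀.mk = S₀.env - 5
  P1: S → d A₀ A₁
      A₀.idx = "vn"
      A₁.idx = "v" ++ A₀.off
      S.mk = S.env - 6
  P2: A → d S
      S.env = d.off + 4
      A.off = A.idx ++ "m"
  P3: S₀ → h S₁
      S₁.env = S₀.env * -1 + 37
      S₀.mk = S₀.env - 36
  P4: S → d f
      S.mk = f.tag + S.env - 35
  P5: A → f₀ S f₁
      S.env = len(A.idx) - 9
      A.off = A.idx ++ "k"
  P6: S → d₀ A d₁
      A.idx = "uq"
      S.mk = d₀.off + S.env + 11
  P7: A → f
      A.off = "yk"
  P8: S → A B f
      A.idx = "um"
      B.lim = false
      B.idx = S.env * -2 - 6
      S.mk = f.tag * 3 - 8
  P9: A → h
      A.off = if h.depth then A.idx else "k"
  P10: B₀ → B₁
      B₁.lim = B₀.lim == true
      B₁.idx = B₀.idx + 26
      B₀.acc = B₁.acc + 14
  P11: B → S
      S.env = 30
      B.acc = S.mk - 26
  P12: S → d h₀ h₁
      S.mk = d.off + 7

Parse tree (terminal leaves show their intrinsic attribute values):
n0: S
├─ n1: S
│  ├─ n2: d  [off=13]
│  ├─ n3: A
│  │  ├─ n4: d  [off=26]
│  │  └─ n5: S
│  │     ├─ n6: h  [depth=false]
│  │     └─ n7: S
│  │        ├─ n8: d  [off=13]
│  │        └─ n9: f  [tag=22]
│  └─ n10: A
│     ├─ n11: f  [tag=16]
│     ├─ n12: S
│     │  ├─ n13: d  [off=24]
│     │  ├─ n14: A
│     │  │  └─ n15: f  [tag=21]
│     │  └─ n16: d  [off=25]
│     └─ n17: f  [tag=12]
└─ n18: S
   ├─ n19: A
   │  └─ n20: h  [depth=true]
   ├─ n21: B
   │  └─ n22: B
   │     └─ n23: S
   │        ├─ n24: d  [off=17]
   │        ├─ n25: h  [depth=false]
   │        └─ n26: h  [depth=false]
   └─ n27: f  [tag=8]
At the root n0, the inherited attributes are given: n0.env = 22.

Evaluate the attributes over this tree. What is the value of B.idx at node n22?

28

1. n0.env = 22  [given at root]
2. n1.env = 11  [S₀.env - 11]
3. n2.off = 13  [terminal]
4. n3.idx = "vn"  ["vn"]
5. n4.off = 26  [terminal]
6. n5.env = 30  [d.off + 4]
7. n6.depth = false  [terminal]
8. n7.env = 7  [S₀.env * -1 + 37]
9. n8.off = 13  [terminal]
10. n9.tag = 22  [terminal]
11. n7.mk = -6  [f.tag + S.env - 35]
12. n5.mk = -6  [S₀.env - 36]
13. n3.off = "vnm"  [A.idx ++ "m"]
14. n10.idx = "vvnm"  ["v" ++ A₀.off]
15. n11.tag = 16  [terminal]
16. n12.env = -5  [len(A.idx) - 9]
17. n13.off = 24  [terminal]
18. n14.idx = "uq"  ["uq"]
19. n15.tag = 21  [terminal]
20. n14.off = "yk"  ["yk"]
21. n16.off = 25  [terminal]
22. n12.mk = 30  [d₀.off + S.env + 11]
23. n17.tag = 12  [terminal]
24. n10.off = "vvnmk"  [A.idx ++ "k"]
25. n1.mk = 5  [S.env - 6]
26. n18.env = -4  [S₁.mk - 9]
27. n19.idx = "um"  ["um"]
28. n20.depth = true  [terminal]
29. n19.off = "um"  [if h.depth then A.idx else "k"]
30. n21.lim = false  [false]
31. n21.idx = 2  [S.env * -2 - 6]
32. n22.lim = false  [B₀.lim == true]
33. n22.idx = 28  [B₀.idx + 26]
34. n23.env = 30  [30]
35. n24.off = 17  [terminal]
36. n25.depth = false  [terminal]
37. n26.depth = false  [terminal]
38. n23.mk = 24  [d.off + 7]
39. n22.acc = -2  [S.mk - 26]
40. n21.acc = 12  [B₁.acc + 14]
41. n27.tag = 8  [terminal]
42. n18.mk = 16  [f.tag * 3 - 8]
43. n0.mk = 17  [S₀.env - 5]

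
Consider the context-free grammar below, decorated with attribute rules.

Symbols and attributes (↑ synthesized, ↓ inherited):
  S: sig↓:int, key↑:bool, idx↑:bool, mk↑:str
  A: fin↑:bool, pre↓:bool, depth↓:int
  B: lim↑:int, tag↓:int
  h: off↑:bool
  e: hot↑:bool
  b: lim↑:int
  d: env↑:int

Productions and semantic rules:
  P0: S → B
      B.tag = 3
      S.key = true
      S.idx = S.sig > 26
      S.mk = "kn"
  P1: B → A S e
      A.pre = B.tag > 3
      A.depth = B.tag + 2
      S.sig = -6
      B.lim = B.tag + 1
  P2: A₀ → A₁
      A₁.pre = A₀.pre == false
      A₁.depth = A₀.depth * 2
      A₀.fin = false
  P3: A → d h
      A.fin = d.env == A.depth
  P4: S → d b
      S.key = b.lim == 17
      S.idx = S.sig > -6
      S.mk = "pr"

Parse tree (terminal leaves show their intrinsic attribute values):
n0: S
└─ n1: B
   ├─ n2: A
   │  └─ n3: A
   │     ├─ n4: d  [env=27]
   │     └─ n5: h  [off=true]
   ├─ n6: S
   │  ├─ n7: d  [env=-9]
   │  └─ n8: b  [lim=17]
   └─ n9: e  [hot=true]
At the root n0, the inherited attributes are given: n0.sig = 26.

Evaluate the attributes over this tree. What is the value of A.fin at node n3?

1. n0.sig = 26  [given at root]
2. n1.tag = 3  [3]
3. n2.pre = false  [B.tag > 3]
4. n2.depth = 5  [B.tag + 2]
5. n3.pre = true  [A₀.pre == false]
6. n3.depth = 10  [A₀.depth * 2]
7. n4.env = 27  [terminal]
8. n5.off = true  [terminal]
9. n3.fin = false  [d.env == A.depth]
10. n2.fin = false  [false]
11. n6.sig = -6  [-6]
12. n7.env = -9  [terminal]
13. n8.lim = 17  [terminal]
14. n6.key = true  [b.lim == 17]
15. n6.idx = false  [S.sig > -6]
16. n6.mk = "pr"  ["pr"]
17. n9.hot = true  [terminal]
18. n1.lim = 4  [B.tag + 1]
19. n0.key = true  [true]
20. n0.idx = false  [S.sig > 26]
21. n0.mk = "kn"  ["kn"]

false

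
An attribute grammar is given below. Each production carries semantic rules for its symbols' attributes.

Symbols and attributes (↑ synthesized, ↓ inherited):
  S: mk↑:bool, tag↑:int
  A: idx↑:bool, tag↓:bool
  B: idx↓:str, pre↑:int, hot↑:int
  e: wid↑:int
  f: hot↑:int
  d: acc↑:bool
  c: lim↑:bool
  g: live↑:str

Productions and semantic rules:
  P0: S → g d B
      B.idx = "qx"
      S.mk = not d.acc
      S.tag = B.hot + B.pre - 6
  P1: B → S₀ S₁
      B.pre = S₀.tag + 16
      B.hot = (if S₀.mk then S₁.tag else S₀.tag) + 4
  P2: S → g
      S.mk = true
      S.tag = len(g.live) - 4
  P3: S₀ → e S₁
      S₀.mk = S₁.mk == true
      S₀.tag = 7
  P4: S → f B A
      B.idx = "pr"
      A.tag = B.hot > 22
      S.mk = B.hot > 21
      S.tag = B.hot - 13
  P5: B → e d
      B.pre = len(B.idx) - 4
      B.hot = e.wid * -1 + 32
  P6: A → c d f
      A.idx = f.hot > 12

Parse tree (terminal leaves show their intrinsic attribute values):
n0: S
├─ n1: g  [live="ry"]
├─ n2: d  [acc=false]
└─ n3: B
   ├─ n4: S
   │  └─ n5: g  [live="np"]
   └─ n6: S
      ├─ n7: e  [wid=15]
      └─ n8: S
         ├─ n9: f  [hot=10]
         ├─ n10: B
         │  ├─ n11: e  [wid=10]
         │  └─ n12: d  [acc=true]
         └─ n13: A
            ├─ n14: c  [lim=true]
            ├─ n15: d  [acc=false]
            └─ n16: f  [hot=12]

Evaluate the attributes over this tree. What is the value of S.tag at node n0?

1. n1.live = "ry"  [terminal]
2. n2.acc = false  [terminal]
3. n3.idx = "qx"  ["qx"]
4. n5.live = "np"  [terminal]
5. n4.mk = true  [true]
6. n4.tag = -2  [len(g.live) - 4]
7. n7.wid = 15  [terminal]
8. n9.hot = 10  [terminal]
9. n10.idx = "pr"  ["pr"]
10. n11.wid = 10  [terminal]
11. n12.acc = true  [terminal]
12. n10.pre = -2  [len(B.idx) - 4]
13. n10.hot = 22  [e.wid * -1 + 32]
14. n13.tag = false  [B.hot > 22]
15. n14.lim = true  [terminal]
16. n15.acc = false  [terminal]
17. n16.hot = 12  [terminal]
18. n13.idx = false  [f.hot > 12]
19. n8.mk = true  [B.hot > 21]
20. n8.tag = 9  [B.hot - 13]
21. n6.mk = true  [S₁.mk == true]
22. n6.tag = 7  [7]
23. n3.pre = 14  [S₀.tag + 16]
24. n3.hot = 11  [(if S₀.mk then S₁.tag else S₀.tag) + 4]
25. n0.mk = true  [not d.acc]
26. n0.tag = 19  [B.hot + B.pre - 6]

19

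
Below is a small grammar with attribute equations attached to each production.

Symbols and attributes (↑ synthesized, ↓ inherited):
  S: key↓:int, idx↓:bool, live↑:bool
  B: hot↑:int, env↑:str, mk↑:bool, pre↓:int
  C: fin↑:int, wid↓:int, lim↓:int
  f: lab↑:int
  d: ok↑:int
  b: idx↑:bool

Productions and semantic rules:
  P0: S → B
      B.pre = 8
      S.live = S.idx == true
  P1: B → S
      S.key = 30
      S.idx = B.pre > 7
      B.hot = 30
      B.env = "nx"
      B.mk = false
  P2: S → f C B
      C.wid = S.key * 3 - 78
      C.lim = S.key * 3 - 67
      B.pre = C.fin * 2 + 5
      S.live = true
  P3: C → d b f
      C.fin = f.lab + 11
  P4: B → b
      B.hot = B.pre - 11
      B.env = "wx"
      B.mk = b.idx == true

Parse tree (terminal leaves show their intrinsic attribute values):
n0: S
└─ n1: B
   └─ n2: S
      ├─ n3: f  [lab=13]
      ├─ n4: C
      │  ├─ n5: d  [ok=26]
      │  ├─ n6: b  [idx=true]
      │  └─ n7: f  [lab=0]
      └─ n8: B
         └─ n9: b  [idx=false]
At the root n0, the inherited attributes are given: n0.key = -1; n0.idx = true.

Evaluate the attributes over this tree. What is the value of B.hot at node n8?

16

1. n0.key = -1  [given at root]
2. n0.idx = true  [given at root]
3. n1.pre = 8  [8]
4. n2.key = 30  [30]
5. n2.idx = true  [B.pre > 7]
6. n3.lab = 13  [terminal]
7. n4.wid = 12  [S.key * 3 - 78]
8. n4.lim = 23  [S.key * 3 - 67]
9. n5.ok = 26  [terminal]
10. n6.idx = true  [terminal]
11. n7.lab = 0  [terminal]
12. n4.fin = 11  [f.lab + 11]
13. n8.pre = 27  [C.fin * 2 + 5]
14. n9.idx = false  [terminal]
15. n8.hot = 16  [B.pre - 11]
16. n8.env = "wx"  ["wx"]
17. n8.mk = false  [b.idx == true]
18. n2.live = true  [true]
19. n1.hot = 30  [30]
20. n1.env = "nx"  ["nx"]
21. n1.mk = false  [false]
22. n0.live = true  [S.idx == true]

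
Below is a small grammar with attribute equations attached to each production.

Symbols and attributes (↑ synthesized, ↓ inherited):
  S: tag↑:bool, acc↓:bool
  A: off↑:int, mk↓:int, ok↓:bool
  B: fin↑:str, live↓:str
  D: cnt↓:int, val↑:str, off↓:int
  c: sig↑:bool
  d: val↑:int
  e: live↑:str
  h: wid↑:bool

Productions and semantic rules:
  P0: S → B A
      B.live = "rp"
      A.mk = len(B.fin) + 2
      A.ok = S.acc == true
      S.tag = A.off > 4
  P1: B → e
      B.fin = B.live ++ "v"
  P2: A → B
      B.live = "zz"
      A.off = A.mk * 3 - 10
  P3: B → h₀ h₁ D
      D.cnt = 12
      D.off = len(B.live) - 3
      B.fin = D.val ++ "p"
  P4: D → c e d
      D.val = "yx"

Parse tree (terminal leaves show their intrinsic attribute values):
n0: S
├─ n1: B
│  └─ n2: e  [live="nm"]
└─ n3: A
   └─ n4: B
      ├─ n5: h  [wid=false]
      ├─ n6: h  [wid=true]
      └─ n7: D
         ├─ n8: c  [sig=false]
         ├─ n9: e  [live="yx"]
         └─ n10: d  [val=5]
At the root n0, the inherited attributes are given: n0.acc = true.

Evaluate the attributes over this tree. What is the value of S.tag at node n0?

1. n0.acc = true  [given at root]
2. n1.live = "rp"  ["rp"]
3. n2.live = "nm"  [terminal]
4. n1.fin = "rpv"  [B.live ++ "v"]
5. n3.mk = 5  [len(B.fin) + 2]
6. n3.ok = true  [S.acc == true]
7. n4.live = "zz"  ["zz"]
8. n5.wid = false  [terminal]
9. n6.wid = true  [terminal]
10. n7.cnt = 12  [12]
11. n7.off = -1  [len(B.live) - 3]
12. n8.sig = false  [terminal]
13. n9.live = "yx"  [terminal]
14. n10.val = 5  [terminal]
15. n7.val = "yx"  ["yx"]
16. n4.fin = "yxp"  [D.val ++ "p"]
17. n3.off = 5  [A.mk * 3 - 10]
18. n0.tag = true  [A.off > 4]

true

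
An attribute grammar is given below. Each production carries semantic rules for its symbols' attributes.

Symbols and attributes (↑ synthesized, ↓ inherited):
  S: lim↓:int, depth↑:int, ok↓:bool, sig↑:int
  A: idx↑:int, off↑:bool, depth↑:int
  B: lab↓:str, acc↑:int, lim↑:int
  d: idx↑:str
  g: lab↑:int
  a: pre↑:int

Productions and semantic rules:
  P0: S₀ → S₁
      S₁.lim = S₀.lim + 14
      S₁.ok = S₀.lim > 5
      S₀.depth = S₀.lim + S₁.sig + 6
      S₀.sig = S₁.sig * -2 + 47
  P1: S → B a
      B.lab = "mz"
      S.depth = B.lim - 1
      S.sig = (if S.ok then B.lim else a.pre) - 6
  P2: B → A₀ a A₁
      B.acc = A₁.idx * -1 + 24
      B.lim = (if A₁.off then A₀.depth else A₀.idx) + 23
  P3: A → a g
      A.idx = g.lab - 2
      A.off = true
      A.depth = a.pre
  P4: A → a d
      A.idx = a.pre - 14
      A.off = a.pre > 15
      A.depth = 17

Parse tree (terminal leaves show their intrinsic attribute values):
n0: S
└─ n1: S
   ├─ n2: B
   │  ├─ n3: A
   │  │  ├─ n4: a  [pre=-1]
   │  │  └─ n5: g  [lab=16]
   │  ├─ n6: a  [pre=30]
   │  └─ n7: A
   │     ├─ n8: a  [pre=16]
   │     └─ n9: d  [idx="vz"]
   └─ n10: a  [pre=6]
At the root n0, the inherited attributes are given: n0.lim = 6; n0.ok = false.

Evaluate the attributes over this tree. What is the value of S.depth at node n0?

1. n0.lim = 6  [given at root]
2. n0.ok = false  [given at root]
3. n1.lim = 20  [S₀.lim + 14]
4. n1.ok = true  [S₀.lim > 5]
5. n2.lab = "mz"  ["mz"]
6. n4.pre = -1  [terminal]
7. n5.lab = 16  [terminal]
8. n3.idx = 14  [g.lab - 2]
9. n3.off = true  [true]
10. n3.depth = -1  [a.pre]
11. n6.pre = 30  [terminal]
12. n8.pre = 16  [terminal]
13. n9.idx = "vz"  [terminal]
14. n7.idx = 2  [a.pre - 14]
15. n7.off = true  [a.pre > 15]
16. n7.depth = 17  [17]
17. n2.acc = 22  [A₁.idx * -1 + 24]
18. n2.lim = 22  [(if A₁.off then A₀.depth else A₀.idx) + 23]
19. n10.pre = 6  [terminal]
20. n1.depth = 21  [B.lim - 1]
21. n1.sig = 16  [(if S.ok then B.lim else a.pre) - 6]
22. n0.depth = 28  [S₀.lim + S₁.sig + 6]
23. n0.sig = 15  [S₁.sig * -2 + 47]

28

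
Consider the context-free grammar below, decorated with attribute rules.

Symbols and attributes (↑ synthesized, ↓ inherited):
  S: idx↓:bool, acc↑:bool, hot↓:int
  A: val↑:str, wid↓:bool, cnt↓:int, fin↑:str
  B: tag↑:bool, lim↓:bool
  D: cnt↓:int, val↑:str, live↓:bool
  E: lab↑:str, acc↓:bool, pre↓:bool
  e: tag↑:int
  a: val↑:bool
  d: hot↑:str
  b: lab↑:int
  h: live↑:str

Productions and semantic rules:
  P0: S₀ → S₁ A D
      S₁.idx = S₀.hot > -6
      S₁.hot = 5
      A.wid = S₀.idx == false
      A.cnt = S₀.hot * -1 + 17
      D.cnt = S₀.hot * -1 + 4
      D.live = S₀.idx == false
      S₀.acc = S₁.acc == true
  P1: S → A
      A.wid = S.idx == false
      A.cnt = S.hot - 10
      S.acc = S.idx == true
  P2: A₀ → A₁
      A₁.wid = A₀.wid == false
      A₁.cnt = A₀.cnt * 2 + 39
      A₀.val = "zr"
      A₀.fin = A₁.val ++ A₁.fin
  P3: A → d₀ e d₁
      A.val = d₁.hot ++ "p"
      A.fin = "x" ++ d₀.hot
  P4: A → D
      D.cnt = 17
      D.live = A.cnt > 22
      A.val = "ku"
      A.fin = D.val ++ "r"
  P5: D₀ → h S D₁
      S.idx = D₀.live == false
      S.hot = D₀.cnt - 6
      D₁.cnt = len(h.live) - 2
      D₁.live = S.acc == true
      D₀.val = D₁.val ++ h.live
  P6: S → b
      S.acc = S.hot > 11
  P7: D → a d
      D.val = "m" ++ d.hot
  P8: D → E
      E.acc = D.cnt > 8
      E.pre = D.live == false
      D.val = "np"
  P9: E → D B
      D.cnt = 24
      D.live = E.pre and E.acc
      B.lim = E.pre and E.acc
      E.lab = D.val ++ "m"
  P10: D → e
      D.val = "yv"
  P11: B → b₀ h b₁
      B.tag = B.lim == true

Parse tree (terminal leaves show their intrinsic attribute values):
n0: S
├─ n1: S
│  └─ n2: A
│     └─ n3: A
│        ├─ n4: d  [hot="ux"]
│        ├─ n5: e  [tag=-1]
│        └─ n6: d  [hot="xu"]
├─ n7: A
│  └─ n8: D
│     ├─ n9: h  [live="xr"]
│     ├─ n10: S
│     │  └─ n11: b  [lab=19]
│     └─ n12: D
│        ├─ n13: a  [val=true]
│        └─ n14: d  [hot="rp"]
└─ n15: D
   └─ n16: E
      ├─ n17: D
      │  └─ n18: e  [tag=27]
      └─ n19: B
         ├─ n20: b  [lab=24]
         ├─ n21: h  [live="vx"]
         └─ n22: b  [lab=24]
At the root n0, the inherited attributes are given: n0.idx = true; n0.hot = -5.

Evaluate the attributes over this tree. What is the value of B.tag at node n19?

1. n0.idx = true  [given at root]
2. n0.hot = -5  [given at root]
3. n1.idx = true  [S₀.hot > -6]
4. n1.hot = 5  [5]
5. n2.wid = false  [S.idx == false]
6. n2.cnt = -5  [S.hot - 10]
7. n3.wid = true  [A₀.wid == false]
8. n3.cnt = 29  [A₀.cnt * 2 + 39]
9. n4.hot = "ux"  [terminal]
10. n5.tag = -1  [terminal]
11. n6.hot = "xu"  [terminal]
12. n3.val = "xup"  [d₁.hot ++ "p"]
13. n3.fin = "xux"  ["x" ++ d₀.hot]
14. n2.val = "zr"  ["zr"]
15. n2.fin = "xupxux"  [A₁.val ++ A₁.fin]
16. n1.acc = true  [S.idx == true]
17. n7.wid = false  [S₀.idx == false]
18. n7.cnt = 22  [S₀.hot * -1 + 17]
19. n8.cnt = 17  [17]
20. n8.live = false  [A.cnt > 22]
21. n9.live = "xr"  [terminal]
22. n10.idx = true  [D₀.live == false]
23. n10.hot = 11  [D₀.cnt - 6]
24. n11.lab = 19  [terminal]
25. n10.acc = false  [S.hot > 11]
26. n12.cnt = 0  [len(h.live) - 2]
27. n12.live = false  [S.acc == true]
28. n13.val = true  [terminal]
29. n14.hot = "rp"  [terminal]
30. n12.val = "mrp"  ["m" ++ d.hot]
31. n8.val = "mrpxr"  [D₁.val ++ h.live]
32. n7.val = "ku"  ["ku"]
33. n7.fin = "mrpxrr"  [D.val ++ "r"]
34. n15.cnt = 9  [S₀.hot * -1 + 4]
35. n15.live = false  [S₀.idx == false]
36. n16.acc = true  [D.cnt > 8]
37. n16.pre = true  [D.live == false]
38. n17.cnt = 24  [24]
39. n17.live = true  [E.pre and E.acc]
40. n18.tag = 27  [terminal]
41. n17.val = "yv"  ["yv"]
42. n19.lim = true  [E.pre and E.acc]
43. n20.lab = 24  [terminal]
44. n21.live = "vx"  [terminal]
45. n22.lab = 24  [terminal]
46. n19.tag = true  [B.lim == true]
47. n16.lab = "yvm"  [D.val ++ "m"]
48. n15.val = "np"  ["np"]
49. n0.acc = true  [S₁.acc == true]

true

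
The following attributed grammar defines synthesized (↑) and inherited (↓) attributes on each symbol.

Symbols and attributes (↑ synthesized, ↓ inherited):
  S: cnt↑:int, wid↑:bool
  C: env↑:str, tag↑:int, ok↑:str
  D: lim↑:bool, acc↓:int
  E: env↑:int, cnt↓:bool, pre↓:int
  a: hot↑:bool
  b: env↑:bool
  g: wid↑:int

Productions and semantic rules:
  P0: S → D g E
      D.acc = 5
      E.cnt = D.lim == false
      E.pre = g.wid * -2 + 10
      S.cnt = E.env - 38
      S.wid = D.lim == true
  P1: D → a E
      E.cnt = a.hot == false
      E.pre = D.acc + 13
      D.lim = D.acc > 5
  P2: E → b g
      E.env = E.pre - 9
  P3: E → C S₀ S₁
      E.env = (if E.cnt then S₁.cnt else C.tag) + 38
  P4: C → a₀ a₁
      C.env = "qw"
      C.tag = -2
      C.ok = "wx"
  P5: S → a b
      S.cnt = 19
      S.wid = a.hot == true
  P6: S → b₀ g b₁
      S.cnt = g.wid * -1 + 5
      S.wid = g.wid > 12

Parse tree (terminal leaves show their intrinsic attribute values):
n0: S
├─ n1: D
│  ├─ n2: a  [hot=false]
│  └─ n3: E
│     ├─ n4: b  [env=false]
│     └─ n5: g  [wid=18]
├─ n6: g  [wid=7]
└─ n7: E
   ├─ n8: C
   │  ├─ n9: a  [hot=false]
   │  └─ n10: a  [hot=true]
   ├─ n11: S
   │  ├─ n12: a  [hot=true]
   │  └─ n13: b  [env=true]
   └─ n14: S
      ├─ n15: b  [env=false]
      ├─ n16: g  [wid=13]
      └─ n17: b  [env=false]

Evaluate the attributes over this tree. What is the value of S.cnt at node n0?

-8

1. n1.acc = 5  [5]
2. n2.hot = false  [terminal]
3. n3.cnt = true  [a.hot == false]
4. n3.pre = 18  [D.acc + 13]
5. n4.env = false  [terminal]
6. n5.wid = 18  [terminal]
7. n3.env = 9  [E.pre - 9]
8. n1.lim = false  [D.acc > 5]
9. n6.wid = 7  [terminal]
10. n7.cnt = true  [D.lim == false]
11. n7.pre = -4  [g.wid * -2 + 10]
12. n9.hot = false  [terminal]
13. n10.hot = true  [terminal]
14. n8.env = "qw"  ["qw"]
15. n8.tag = -2  [-2]
16. n8.ok = "wx"  ["wx"]
17. n12.hot = true  [terminal]
18. n13.env = true  [terminal]
19. n11.cnt = 19  [19]
20. n11.wid = true  [a.hot == true]
21. n15.env = false  [terminal]
22. n16.wid = 13  [terminal]
23. n17.env = false  [terminal]
24. n14.cnt = -8  [g.wid * -1 + 5]
25. n14.wid = true  [g.wid > 12]
26. n7.env = 30  [(if E.cnt then S₁.cnt else C.tag) + 38]
27. n0.cnt = -8  [E.env - 38]
28. n0.wid = false  [D.lim == true]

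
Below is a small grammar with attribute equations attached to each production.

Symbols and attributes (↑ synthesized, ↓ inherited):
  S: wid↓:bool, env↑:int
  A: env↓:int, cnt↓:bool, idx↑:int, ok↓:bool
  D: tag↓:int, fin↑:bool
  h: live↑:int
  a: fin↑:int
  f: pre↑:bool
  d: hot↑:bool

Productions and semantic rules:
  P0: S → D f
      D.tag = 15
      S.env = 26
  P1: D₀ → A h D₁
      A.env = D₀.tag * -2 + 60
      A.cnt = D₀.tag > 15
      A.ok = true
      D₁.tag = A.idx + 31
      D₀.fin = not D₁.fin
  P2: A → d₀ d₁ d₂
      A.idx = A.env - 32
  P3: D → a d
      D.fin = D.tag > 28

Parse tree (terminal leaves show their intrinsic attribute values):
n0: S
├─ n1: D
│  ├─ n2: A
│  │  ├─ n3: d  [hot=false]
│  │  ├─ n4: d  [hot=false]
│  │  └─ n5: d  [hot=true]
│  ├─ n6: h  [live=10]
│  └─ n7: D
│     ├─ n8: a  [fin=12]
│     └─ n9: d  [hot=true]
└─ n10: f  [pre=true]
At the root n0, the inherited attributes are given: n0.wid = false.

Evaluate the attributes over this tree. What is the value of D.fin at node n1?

1. n0.wid = false  [given at root]
2. n1.tag = 15  [15]
3. n2.env = 30  [D₀.tag * -2 + 60]
4. n2.cnt = false  [D₀.tag > 15]
5. n2.ok = true  [true]
6. n3.hot = false  [terminal]
7. n4.hot = false  [terminal]
8. n5.hot = true  [terminal]
9. n2.idx = -2  [A.env - 32]
10. n6.live = 10  [terminal]
11. n7.tag = 29  [A.idx + 31]
12. n8.fin = 12  [terminal]
13. n9.hot = true  [terminal]
14. n7.fin = true  [D.tag > 28]
15. n1.fin = false  [not D₁.fin]
16. n10.pre = true  [terminal]
17. n0.env = 26  [26]

false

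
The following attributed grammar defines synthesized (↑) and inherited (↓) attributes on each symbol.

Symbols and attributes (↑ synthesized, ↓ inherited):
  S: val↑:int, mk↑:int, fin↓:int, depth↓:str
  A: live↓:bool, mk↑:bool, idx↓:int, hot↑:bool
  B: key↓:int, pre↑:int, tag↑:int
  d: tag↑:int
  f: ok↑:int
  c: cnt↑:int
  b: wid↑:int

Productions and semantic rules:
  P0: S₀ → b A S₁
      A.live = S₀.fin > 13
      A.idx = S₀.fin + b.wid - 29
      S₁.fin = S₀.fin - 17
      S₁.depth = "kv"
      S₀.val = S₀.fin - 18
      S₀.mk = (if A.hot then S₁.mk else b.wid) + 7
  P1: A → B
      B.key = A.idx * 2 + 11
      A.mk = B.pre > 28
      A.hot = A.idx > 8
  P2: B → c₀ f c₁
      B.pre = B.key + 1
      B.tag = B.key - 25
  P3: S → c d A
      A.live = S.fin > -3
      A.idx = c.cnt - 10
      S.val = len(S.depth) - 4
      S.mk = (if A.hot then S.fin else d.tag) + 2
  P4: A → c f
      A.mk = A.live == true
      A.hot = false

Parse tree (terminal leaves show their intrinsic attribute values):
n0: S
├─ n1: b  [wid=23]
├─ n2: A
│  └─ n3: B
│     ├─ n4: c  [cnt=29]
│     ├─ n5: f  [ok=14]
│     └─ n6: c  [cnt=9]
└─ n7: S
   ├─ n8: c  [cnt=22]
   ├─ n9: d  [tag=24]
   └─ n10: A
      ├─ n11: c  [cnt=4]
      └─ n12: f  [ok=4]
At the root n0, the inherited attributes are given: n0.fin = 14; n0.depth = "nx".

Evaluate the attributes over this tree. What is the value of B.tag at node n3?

2

1. n0.fin = 14  [given at root]
2. n0.depth = "nx"  [given at root]
3. n1.wid = 23  [terminal]
4. n2.live = true  [S₀.fin > 13]
5. n2.idx = 8  [S₀.fin + b.wid - 29]
6. n3.key = 27  [A.idx * 2 + 11]
7. n4.cnt = 29  [terminal]
8. n5.ok = 14  [terminal]
9. n6.cnt = 9  [terminal]
10. n3.pre = 28  [B.key + 1]
11. n3.tag = 2  [B.key - 25]
12. n2.mk = false  [B.pre > 28]
13. n2.hot = false  [A.idx > 8]
14. n7.fin = -3  [S₀.fin - 17]
15. n7.depth = "kv"  ["kv"]
16. n8.cnt = 22  [terminal]
17. n9.tag = 24  [terminal]
18. n10.live = false  [S.fin > -3]
19. n10.idx = 12  [c.cnt - 10]
20. n11.cnt = 4  [terminal]
21. n12.ok = 4  [terminal]
22. n10.mk = false  [A.live == true]
23. n10.hot = false  [false]
24. n7.val = -2  [len(S.depth) - 4]
25. n7.mk = 26  [(if A.hot then S.fin else d.tag) + 2]
26. n0.val = -4  [S₀.fin - 18]
27. n0.mk = 30  [(if A.hot then S₁.mk else b.wid) + 7]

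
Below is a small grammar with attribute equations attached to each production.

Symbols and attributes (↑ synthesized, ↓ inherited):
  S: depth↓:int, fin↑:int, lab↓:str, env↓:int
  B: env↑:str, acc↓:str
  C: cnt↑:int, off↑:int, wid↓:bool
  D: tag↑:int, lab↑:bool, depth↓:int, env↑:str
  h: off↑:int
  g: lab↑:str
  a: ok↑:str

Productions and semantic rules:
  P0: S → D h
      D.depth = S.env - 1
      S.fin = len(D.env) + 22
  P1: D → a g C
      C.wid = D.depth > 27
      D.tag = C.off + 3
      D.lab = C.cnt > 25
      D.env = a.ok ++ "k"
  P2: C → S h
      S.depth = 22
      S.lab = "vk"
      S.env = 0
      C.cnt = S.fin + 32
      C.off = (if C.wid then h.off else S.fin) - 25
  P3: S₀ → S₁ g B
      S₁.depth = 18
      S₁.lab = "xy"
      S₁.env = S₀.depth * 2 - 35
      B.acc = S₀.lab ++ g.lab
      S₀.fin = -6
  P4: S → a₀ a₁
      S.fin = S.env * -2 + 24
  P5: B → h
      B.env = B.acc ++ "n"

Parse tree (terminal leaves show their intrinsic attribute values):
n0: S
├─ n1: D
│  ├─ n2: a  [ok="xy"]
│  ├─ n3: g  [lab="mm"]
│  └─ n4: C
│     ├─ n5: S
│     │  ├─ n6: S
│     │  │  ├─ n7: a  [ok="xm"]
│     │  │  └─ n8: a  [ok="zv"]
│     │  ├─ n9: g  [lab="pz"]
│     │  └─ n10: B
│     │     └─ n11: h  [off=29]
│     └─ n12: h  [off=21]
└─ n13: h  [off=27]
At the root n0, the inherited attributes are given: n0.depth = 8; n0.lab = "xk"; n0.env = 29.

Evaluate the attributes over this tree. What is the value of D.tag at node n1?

-1

1. n0.depth = 8  [given at root]
2. n0.lab = "xk"  [given at root]
3. n0.env = 29  [given at root]
4. n1.depth = 28  [S.env - 1]
5. n2.ok = "xy"  [terminal]
6. n3.lab = "mm"  [terminal]
7. n4.wid = true  [D.depth > 27]
8. n5.depth = 22  [22]
9. n5.lab = "vk"  ["vk"]
10. n5.env = 0  [0]
11. n6.depth = 18  [18]
12. n6.lab = "xy"  ["xy"]
13. n6.env = 9  [S₀.depth * 2 - 35]
14. n7.ok = "xm"  [terminal]
15. n8.ok = "zv"  [terminal]
16. n6.fin = 6  [S.env * -2 + 24]
17. n9.lab = "pz"  [terminal]
18. n10.acc = "vkpz"  [S₀.lab ++ g.lab]
19. n11.off = 29  [terminal]
20. n10.env = "vkpzn"  [B.acc ++ "n"]
21. n5.fin = -6  [-6]
22. n12.off = 21  [terminal]
23. n4.cnt = 26  [S.fin + 32]
24. n4.off = -4  [(if C.wid then h.off else S.fin) - 25]
25. n1.tag = -1  [C.off + 3]
26. n1.lab = true  [C.cnt > 25]
27. n1.env = "xyk"  [a.ok ++ "k"]
28. n13.off = 27  [terminal]
29. n0.fin = 25  [len(D.env) + 22]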